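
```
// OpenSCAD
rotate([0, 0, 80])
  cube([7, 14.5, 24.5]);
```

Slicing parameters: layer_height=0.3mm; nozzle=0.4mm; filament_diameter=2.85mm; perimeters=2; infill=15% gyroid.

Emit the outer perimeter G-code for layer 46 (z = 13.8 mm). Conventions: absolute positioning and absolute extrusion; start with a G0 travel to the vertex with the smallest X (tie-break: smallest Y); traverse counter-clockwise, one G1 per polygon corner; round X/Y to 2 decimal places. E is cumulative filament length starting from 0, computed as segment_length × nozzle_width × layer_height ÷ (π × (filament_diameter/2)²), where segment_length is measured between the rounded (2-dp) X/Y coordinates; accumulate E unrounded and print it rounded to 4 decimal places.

G0 X-14.28 Y2.52 Z13.80
G1 X0.00 Y0.00 E0.2728
G1 X1.22 Y6.89 E0.4044
G1 X-13.06 Y9.41 E0.6772
G1 X-14.28 Y2.52 E0.8088

At z = 13.8 mm: the cube is present — its section is the full 7×14.5 rectangle; (rotated 80° about Z; rotation is an isometry so areas/perimeters/island counts are preserved). The outline is a single polygon with 4 vertices. Extrusion per mm of travel: 0.4 × 0.3 / (π × 1.425²) = 0.018811. Accumulating E over each segment gives final E = 0.8088.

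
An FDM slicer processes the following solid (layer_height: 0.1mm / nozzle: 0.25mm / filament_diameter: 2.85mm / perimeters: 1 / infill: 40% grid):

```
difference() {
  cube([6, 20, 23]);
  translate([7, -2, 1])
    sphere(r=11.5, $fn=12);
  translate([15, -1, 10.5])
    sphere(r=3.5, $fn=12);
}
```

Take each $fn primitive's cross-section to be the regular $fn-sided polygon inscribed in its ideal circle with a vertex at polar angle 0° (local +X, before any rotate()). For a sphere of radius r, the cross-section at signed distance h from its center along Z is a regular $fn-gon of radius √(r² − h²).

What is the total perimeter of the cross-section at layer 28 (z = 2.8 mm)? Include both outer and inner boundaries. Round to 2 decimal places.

At z = 2.8 mm: the cube is present — its section is the full 6×20 rectangle (perimeter 52.00 mm); the sphere at (7, -2): section is a regular 12-gon, circumradius = √(r²−h²) = √(11.5²−1.8²) = 11.358 (perimeter = 2·12·11.358·sin(180°/12) = 70.55 mm); the sphere at (15, -1) does not reach this height (|z−center|=7.700 > r=3.5); Subtracting the remaining from the first: starting from the 6×20 cube, the r=11.5 sphere at (7, -2) partially overlaps it — only the 49.08 mm² overlap (of its 387.03 mm²) is removed, clipping the outline — boundary = 37.11 mm. Overall, the cross-section is a single solid region. Total boundary length (outer) = 37.11 mm.

37.11 mm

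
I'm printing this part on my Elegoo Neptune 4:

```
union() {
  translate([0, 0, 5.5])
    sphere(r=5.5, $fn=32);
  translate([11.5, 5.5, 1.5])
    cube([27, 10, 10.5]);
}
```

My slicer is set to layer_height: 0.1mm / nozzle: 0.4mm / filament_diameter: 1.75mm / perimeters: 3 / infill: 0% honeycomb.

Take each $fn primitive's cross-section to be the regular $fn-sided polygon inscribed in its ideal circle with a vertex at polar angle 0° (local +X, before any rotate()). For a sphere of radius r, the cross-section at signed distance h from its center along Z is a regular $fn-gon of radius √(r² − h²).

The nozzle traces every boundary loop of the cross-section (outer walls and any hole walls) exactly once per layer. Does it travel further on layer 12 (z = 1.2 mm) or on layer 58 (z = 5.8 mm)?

Layer 12 (z = 1.2): the r=5.5 sphere contributes a regular 32-gon of circumradius √(5.5²−4.3²) = 3.429 (perimeter = 2·32·3.429·sin(180°/32) = 21.51 mm); the cube at (11.5, 5.5) is not intersected at this z (z outside [1.5, 12]); Merging all regions: only the r=5.5 sphere is present, so the union is just that shape — boundary = 21.51 mm. So its perimeter = 21.51 mm. Layer 58 (z = 5.8): the sphere: section is a regular 32-gon, circumradius = √(r²−h²) = √(5.5²−0.3²) = 5.492 (perimeter = 2·32·5.492·sin(180°/32) = 34.45 mm); the cube at (11.5, 5.5) (footprint 27×10) is included at this height (perimeter 74.00 mm); Combining (union): the 2 present regions are separate (no shared area or edge), so areas and boundary lengths simply add and each stays a separate island — boundary = 108.45 mm. So its perimeter = 108.45 mm. Layer 58 is larger (108.45 vs 21.51 mm).

layer 58 (z = 5.8 mm)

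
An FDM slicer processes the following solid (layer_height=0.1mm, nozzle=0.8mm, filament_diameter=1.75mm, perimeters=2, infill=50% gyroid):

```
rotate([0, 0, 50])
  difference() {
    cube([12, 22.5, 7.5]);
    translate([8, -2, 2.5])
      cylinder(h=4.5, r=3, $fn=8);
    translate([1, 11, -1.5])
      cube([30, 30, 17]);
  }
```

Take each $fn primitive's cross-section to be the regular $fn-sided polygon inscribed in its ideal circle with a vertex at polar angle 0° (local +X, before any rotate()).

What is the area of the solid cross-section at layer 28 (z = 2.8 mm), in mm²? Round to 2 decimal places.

141.12 mm²

At z = 2.8 mm: the cube is present — its section is the full 12×22.5 rectangle (area 270.00 mm²); the r=3 cylinder at (8, -2) contributes a regular 8-gon of circumradius 3 (area = (8/2)·3.000²·sin(360°/8) = 25.46 mm²); the cube at (1, 11) is present — its section is the full 30×30 rectangle (area 900.00 mm²); After the difference (first − rest): starting from the 12×22.5 cube (270.00 mm²), the r=3 cylinder at (8, -2) partially overlaps it — only the 2.38 mm² overlap (of its 25.46 mm²) is removed, clipping the outline; the 30×30 cube at (1, 11) partially overlaps it — only the 126.50 mm² overlap (of its 900.00 mm²) is removed, clipping the outline — area = 141.12 mm²; (whole slice rotated 50° about Z — lengths, areas and connectivity unchanged). Overall, the cross-section is a single solid region. Net area = 141.12 mm².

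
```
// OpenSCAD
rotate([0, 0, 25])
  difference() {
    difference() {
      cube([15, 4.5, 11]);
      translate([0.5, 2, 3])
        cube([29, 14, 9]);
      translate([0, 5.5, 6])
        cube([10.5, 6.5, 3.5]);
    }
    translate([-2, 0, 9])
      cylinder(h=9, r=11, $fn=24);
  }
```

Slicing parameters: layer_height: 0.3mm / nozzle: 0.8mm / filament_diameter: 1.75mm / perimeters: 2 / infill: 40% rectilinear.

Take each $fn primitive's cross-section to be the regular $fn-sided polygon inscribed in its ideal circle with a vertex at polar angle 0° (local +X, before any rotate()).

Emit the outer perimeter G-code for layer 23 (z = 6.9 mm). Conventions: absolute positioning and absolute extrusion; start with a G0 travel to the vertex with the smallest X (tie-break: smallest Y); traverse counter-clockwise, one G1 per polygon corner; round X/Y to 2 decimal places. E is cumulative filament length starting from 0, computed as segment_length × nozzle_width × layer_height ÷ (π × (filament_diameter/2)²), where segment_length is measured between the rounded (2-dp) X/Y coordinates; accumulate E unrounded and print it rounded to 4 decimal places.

G0 X-1.90 Y4.08 Z6.90
G1 X0.00 Y0.00 E0.4491
G1 X13.59 Y6.34 E1.9454
G1 X12.75 Y8.15 E2.1445
G1 X-0.39 Y2.02 E3.5913
G1 X-1.45 Y4.29 E3.8413
G1 X-1.90 Y4.08 E3.8908

At z = 6.9 mm: the 15×4.5 cube contributes its full rectangle; the 29×14 cube at (0.5, 2) contributes its full rectangle; the cube at (0, 5.5) is present — its section is the full 10.5×6.5 rectangle; Subtracting the remaining from the first: starting from the 15×4.5 cube, the 29×14 cube at (0.5, 2) partially overlaps it — only the 36.25 mm² overlap (of its 406.00 mm²) is removed, clipping the outline; the 10.5×6.5 cube at (0, 5.5) misses the remaining region (no effect) — 1 connected region; the cylinder at (-2, 0) does not reach this height (z outside [9, 18]); After the difference (first − rest): none of the subtracted shapes is present at this height, so that combined region is unchanged — 1 connected region; (rotated 25° about Z; rotation is an isometry so areas/perimeters/island counts are preserved). The outline is a single polygon with 6 vertices. Extrusion per mm of travel: 0.8 × 0.3 / (π × 0.875²) = 0.099780. Accumulating E over each segment gives final E = 3.8908.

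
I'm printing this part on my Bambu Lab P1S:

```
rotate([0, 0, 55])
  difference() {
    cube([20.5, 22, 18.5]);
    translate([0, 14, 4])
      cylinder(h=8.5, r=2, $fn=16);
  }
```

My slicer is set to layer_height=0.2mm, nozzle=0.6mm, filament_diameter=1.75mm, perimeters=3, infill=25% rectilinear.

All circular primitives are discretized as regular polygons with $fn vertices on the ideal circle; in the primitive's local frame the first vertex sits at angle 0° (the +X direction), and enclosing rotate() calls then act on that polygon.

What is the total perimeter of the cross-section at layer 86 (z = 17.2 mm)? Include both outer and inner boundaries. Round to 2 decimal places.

At z = 17.2 mm: the cube is present — its section is the full 20.5×22 rectangle (perimeter 85.00 mm); the cylinder at (0, 14) does not reach this height (z outside [4, 12.5]); After the difference (first − rest): none of the subtracted shapes is present at this height, so the 20.5×22 cube is unchanged — boundary = 85.00 mm; (whole slice rotated 55° about Z — lengths, areas and connectivity unchanged). Overall, the cross-section is a single solid region. Total boundary length (outer) = 85.00 mm.

85.00 mm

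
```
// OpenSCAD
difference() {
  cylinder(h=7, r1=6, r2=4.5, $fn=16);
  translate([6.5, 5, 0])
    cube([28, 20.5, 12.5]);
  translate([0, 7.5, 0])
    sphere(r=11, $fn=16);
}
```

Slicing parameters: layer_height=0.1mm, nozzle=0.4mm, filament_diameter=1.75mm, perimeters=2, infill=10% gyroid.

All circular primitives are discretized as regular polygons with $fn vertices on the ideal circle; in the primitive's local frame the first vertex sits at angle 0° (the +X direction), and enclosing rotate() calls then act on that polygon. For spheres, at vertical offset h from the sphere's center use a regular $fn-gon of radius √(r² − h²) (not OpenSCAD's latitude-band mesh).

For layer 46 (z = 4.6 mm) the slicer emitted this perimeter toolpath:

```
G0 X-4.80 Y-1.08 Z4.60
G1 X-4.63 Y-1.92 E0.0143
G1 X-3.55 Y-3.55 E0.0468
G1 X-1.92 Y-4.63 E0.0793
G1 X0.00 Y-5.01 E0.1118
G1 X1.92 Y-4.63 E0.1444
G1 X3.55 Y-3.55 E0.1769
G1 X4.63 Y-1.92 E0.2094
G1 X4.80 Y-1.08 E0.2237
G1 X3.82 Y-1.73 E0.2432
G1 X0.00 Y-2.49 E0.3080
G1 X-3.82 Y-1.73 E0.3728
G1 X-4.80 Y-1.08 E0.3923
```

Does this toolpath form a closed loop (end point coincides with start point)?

Start point (G0): (-4.80, -1.08). End point (last G1): the path returns to the start — closed.

yes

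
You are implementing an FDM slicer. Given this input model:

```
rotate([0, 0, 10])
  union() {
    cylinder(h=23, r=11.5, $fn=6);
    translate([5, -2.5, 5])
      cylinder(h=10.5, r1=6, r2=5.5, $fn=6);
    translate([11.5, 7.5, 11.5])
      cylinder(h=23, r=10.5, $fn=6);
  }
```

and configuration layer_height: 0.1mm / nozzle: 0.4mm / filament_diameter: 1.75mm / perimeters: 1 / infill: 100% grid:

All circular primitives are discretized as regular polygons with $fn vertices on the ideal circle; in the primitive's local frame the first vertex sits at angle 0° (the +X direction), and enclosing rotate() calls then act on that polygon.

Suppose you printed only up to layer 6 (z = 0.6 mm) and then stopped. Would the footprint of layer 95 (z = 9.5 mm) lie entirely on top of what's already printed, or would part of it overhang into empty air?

Compare the two slices. At z = 0.6: the r=11.5 cylinder contributes a regular 6-gon of circumradius 11.5 (area = (6/2)·11.500²·sin(360°/6) = 343.60 mm²); the cone at (5, -2.5) is not intersected at this z (z outside [5, 15.5]); the cylinder at (11.5, 7.5) is absent (z outside [11.5, 34.5]); Taking the union: only the r=11.5 cylinder is present, so the union is just that shape — area = 343.60 mm²; (rotated 10° about Z; rotation is an isometry so areas/perimeters/island counts are preserved). At z = 9.5: the r=11.5 cylinder gives a regular 6-gon of circumradius 11.5 (constant along its height) (area = (6/2)·11.500²·sin(360°/6) = 343.60 mm²); the cone at (5, -2.5) contributes a regular 6-gon of circumradius 5.786 (interpolated between r1=6 and r2=5.5 at t=0.429) (area = (6/2)·5.786²·sin(360°/6) = 86.97 mm²); the cylinder at (11.5, 7.5) is not intersected at this z (z outside [11.5, 34.5]); Combining (union): the regions partially overlap — summed areas 430.56 mm² minus the doubly-counted overlap 83.09 mm² gives 347.48 mm² — area = 347.48 mm²; (whole slice rotated 10° about Z — lengths, areas and connectivity unchanged). Checking containment: at z = 9.5 the cross-section extends beyond the z = 0.6 cross-section by about 3.88 mm².

part overhangs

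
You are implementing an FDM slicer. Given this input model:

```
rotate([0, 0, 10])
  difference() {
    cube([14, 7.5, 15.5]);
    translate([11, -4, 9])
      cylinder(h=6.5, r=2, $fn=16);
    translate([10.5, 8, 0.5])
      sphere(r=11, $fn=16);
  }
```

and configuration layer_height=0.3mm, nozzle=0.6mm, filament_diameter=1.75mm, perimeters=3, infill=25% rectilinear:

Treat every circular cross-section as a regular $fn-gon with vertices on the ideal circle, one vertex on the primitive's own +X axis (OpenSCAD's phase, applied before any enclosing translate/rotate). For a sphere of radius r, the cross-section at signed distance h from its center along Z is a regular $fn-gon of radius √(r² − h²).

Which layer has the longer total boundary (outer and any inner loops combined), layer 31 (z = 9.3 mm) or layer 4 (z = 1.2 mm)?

Layer 31 (z = 9.3): the cube is present — its section is the full 14×7.5 rectangle (perimeter 43.00 mm); the r=2 cylinder at (11, -4) contributes a regular 16-gon of circumradius 2 (perimeter = 2·16·2.000·sin(180°/16) = 12.49 mm); the r=11 sphere at (10.5, 8) slices to a regular 16-gon of circumradius 6.600 (√(r²−h²) with h=8.8 from center) (perimeter = 2·16·6.600·sin(180°/16) = 41.20 mm); Taking the first minus the rest: starting from the 14×7.5 cube, the r=2 cylinder at (11, -4) misses the remaining region (no effect); the r=11 sphere at (10.5, 8) partially overlaps it — only the 49.97 mm² overlap (of its 133.36 mm²) is removed, clipping the outline — boundary = 41.59 mm; (whole slice rotated 10° about Z — lengths, areas and connectivity unchanged). So its perimeter = 41.59 mm. Layer 4 (z = 1.2): the 14×7.5 cube contributes its full rectangle (perimeter 43.00 mm); the cylinder at (11, -4) does not reach this height (z outside [9, 15.5]); the r=11 sphere at (10.5, 8) contributes a regular 16-gon of circumradius √(11²−0.7²) = 10.978 (perimeter = 2·16·10.978·sin(180°/16) = 68.53 mm); Taking the first minus the rest: starting from the 14×7.5 cube, the r=11 sphere at (10.5, 8) partially overlaps it — only the 98.47 mm² overlap (of its 368.94 mm²) is removed, clipping the outline — boundary = 15.24 mm; (rotated 10° about Z; rotation is an isometry so areas/perimeters/island counts are preserved). So its perimeter = 15.24 mm. Layer 31 is larger (41.59 vs 15.24 mm).

layer 31 (z = 9.3 mm)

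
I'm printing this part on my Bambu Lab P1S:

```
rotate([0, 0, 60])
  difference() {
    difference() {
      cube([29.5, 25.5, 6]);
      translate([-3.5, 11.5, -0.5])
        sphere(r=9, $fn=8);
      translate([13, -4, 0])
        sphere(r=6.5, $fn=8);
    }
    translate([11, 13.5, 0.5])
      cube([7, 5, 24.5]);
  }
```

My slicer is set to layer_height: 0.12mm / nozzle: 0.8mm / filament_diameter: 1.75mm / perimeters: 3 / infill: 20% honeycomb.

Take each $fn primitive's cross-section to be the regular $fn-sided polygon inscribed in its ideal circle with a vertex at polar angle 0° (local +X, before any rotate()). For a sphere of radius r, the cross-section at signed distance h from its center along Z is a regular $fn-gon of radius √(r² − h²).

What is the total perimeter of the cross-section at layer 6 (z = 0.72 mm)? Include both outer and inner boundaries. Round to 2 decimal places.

At z = 0.72 mm: the cube (footprint 29.5×25.5) is included at this height (perimeter 110.00 mm); the sphere at (-3.5, 11.5): section is a regular 8-gon, circumradius = √(r²−h²) = √(9²−1.22²) = 8.917 (perimeter = 2·8·8.917·sin(180°/8) = 54.60 mm); the sphere at (13, -4): section is a regular 8-gon, circumradius = √(r²−h²) = √(6.5²−0.72²) = 6.460 (perimeter = 2·8·6.460·sin(180°/8) = 39.55 mm); Taking the first minus the rest: starting from the 29.5×25.5 cube, the r=9 sphere at (-3.5, 11.5) partially overlaps it — only the 55.10 mm² overlap (of its 224.89 mm²) is removed, clipping the outline; the r=6.5 sphere at (13, -4) partially overlaps it — only the 13.96 mm² overlap (of its 118.03 mm²) is removed, clipping the outline — boundary = 116.30 mm; the 7×5 cube at (11, 13.5) contributes its full rectangle (perimeter 24.00 mm); Subtracting the remaining from the first: starting from that combined region, the 7×5 cube at (11, 13.5) lies wholly inside it (removes its full 35.00 mm² and its 24.00 mm outline becomes a hole wall) — boundary (outer + 1 inner loop) = 140.30 mm; (whole slice rotated 60° about Z — lengths, areas and connectivity unchanged). Overall, the cross-section is one region with 1 hole. Total boundary length (outer + inner) = 140.30 mm.

140.30 mm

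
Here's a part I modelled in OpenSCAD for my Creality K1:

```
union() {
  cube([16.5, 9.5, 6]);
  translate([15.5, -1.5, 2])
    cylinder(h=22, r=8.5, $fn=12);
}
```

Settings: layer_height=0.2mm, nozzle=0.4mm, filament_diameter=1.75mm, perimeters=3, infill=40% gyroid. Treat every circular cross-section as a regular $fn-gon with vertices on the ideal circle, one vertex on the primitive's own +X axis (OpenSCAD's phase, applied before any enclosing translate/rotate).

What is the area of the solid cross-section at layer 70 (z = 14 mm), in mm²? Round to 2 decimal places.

At z = 14 mm: the cube is not intersected at this z (z outside [0, 6]); the r=8.5 cylinder at (15.5, -1.5) contributes a regular 12-gon of circumradius 8.5 (area = (12/2)·8.500²·sin(360°/12) = 216.75 mm²); Taking the union: only the r=8.5 cylinder at (15.5, -1.5) is present, so the union is just that shape — area = 216.75 mm². Overall, the cross-section is a single solid region. Net area = 216.75 mm².

216.75 mm²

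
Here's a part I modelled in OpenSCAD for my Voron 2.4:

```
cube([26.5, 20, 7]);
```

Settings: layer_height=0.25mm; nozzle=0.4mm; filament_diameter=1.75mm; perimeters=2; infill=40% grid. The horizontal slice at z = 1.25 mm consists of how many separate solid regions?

At z = 1.25 mm: the cube (footprint 26.5×20) is included at this height. The result has 1 disconnected region.

1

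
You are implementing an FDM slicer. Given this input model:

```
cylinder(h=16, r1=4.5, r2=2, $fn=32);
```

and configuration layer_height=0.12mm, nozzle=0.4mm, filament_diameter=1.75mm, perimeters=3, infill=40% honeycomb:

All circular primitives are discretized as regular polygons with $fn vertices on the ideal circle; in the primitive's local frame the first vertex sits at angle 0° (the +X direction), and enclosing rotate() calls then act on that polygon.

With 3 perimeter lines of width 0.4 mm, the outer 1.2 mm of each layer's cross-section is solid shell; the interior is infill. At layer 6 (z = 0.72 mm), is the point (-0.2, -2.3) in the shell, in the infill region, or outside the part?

At z = 0.72 mm: the cone (r1=4.5→r2=2) has section circumradius 4.388 here — a regular 32-gon. Overall, the cross-section is a single solid region. The nearest boundary edge runs (-0.86, -4.30)→(-0.00, -4.39); distance from the point to it = 2.06 mm. The point is inside the cross-section and 2.06 mm from the nearest boundary — more than the 1.2 mm shell width (3 × 0.4), so it's in the infill interior.

infill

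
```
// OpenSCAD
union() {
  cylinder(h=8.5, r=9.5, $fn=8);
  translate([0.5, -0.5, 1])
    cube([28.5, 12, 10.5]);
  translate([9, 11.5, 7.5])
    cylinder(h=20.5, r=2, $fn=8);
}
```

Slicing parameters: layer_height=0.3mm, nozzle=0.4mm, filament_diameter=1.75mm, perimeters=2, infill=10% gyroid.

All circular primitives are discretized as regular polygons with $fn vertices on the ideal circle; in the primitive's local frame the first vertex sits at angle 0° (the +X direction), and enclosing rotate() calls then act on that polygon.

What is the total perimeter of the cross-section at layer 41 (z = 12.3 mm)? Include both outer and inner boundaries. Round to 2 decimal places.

12.25 mm

At z = 12.3 mm: the cylinder is absent (z outside [0, 8.5]); the cube at (0.5, -0.5) is absent (z outside [1, 11.5]); the cylinder at (9, 11.5): section is a regular 8-gon, circumradius r=2 (perimeter = 2·8·2.000·sin(180°/8) = 12.25 mm); Merging all regions: only the r=2 cylinder at (9, 11.5) is present, so the union is just that shape — boundary = 12.25 mm. Overall, the cross-section is a single solid region. Total boundary length (outer) = 12.25 mm.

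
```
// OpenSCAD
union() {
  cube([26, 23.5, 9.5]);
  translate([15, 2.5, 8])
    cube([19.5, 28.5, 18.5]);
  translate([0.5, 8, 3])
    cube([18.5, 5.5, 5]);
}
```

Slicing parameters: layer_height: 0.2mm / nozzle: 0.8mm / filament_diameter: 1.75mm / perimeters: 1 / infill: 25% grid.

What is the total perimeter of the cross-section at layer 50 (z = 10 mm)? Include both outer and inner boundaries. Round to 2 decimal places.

At z = 10 mm: the cube does not reach this height (z outside [0, 9.5]); the cube at (15, 2.5) (footprint 19.5×28.5) is included at this height (perimeter 96.00 mm); the cube at (0.5, 8) is not intersected at this z (z outside [3, 8]); Combining (union): only the 19.5×28.5 cube at (15, 2.5) is present, so the union is just that shape — boundary = 96.00 mm. Overall, the cross-section is a single solid region. Total boundary length (outer) = 96.00 mm.

96.00 mm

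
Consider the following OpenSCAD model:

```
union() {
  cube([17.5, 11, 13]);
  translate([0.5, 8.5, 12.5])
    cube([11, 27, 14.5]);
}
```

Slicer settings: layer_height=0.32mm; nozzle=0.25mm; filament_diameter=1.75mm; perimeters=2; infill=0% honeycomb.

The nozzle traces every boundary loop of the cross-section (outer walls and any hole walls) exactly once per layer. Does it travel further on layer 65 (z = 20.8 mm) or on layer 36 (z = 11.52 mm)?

layer 65 (z = 20.8 mm)

Layer 65 (z = 20.8): the cube is absent (z outside [0, 13]); the cube at (0.5, 8.5) (footprint 11×27) is included at this height (perimeter 76.00 mm); Merging all regions: only the 11×27 cube at (0.5, 8.5) is present, so the union is just that shape — boundary = 76.00 mm. So its perimeter = 76.00 mm. Layer 36 (z = 11.52): the cube (footprint 17.5×11) is included at this height (perimeter 57.00 mm); the cube at (0.5, 8.5) is not intersected at this z (z outside [12.5, 27]); Taking the union: only the 17.5×11 cube is present, so the union is just that shape — boundary = 57.00 mm. So its perimeter = 57.00 mm. Layer 65 is larger (76.00 vs 57.00 mm).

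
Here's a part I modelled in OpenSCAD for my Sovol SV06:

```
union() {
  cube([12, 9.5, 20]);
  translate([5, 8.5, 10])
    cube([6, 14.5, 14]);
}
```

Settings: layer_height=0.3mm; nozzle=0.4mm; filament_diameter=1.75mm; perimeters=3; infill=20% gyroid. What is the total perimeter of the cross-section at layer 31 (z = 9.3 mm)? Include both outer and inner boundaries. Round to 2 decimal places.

43.00 mm

At z = 9.3 mm: the 12×9.5 cube contributes its full rectangle (perimeter 43.00 mm); the cube at (5, 8.5) is absent (z outside [10, 24]); Combining (union): only the 12×9.5 cube is present, so the union is just that shape — boundary = 43.00 mm. Overall, the cross-section is a single solid region. Total boundary length (outer) = 43.00 mm.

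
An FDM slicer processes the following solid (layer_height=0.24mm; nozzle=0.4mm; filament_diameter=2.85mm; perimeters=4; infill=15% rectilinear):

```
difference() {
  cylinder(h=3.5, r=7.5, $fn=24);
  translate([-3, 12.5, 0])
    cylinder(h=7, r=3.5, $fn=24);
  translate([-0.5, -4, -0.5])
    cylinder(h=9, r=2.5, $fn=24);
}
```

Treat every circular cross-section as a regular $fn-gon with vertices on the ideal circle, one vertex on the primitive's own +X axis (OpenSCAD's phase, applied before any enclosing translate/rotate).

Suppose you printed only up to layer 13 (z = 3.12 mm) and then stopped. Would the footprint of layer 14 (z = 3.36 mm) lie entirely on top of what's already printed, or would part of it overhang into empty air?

entirely on top

Compare the two slices. At z = 3.12: the r=7.5 cylinder contributes a regular 24-gon of circumradius 7.5 (area = (24/2)·7.500²·sin(360°/24) = 174.70 mm²); the r=3.5 cylinder at (-3, 12.5) gives a regular 24-gon of circumradius 3.5 (constant along its height) (area = (24/2)·3.500²·sin(360°/24) = 38.05 mm²); the cylinder at (-0.5, -4): section is a regular 24-gon, circumradius r=2.5 (area = (24/2)·2.500²·sin(360°/24) = 19.41 mm²); Taking the first minus the rest: starting from the r=7.5 cylinder (174.70 mm²), the r=3.5 cylinder at (-3, 12.5) misses the remaining region (no effect); the r=2.5 cylinder at (-0.5, -4) lies wholly inside it (removes its full 19.41 mm² and its 15.66 mm outline becomes a hole wall) — area = 155.29 mm². At z = 3.36: the r=7.5 cylinder contributes a regular 24-gon of circumradius 7.5 (area = (24/2)·7.500²·sin(360°/24) = 174.70 mm²); the r=3.5 cylinder at (-3, 12.5) gives a regular 24-gon of circumradius 3.5 (constant along its height) (area = (24/2)·3.500²·sin(360°/24) = 38.05 mm²); the r=2.5 cylinder at (-0.5, -4) gives a regular 24-gon of circumradius 2.5 (constant along its height) (area = (24/2)·2.500²·sin(360°/24) = 19.41 mm²); Taking the first minus the rest: starting from the r=7.5 cylinder (174.70 mm²), the r=3.5 cylinder at (-3, 12.5) misses the remaining region (no effect); the r=2.5 cylinder at (-0.5, -4) lies wholly inside it (removes its full 19.41 mm² and its 15.66 mm outline becomes a hole wall) — area = 155.29 mm². Checking containment: the cross-section at z = 3.36 is a subset of the cross-section at z = 3.12.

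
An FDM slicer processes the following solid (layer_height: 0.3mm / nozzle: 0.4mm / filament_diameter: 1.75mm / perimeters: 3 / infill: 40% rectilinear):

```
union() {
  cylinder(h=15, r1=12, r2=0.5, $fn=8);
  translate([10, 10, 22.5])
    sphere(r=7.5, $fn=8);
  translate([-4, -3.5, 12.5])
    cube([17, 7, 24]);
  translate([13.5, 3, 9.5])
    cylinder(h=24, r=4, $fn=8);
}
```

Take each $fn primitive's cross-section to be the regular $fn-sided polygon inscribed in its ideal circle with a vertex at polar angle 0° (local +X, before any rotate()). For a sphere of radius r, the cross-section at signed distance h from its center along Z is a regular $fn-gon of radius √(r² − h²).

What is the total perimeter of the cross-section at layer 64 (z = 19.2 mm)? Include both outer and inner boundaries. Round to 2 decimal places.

85.41 mm

At z = 19.2 mm: the cone is not intersected at this z (z outside [0, 15]); the r=7.5 sphere at (10, 10) contributes a regular 8-gon of circumradius √(7.5²−3.3²) = 6.735 (perimeter = 2·8·6.735·sin(180°/8) = 41.24 mm); the cube at (-4, -3.5) is present — its section is the full 17×7 rectangle (perimeter 48.00 mm); the r=4 cylinder at (13.5, 3) gives a regular 8-gon of circumradius 4 (constant along its height) (perimeter = 2·8·4.000·sin(180°/8) = 24.49 mm); Taking the union: the regions partially overlap (shared area 21.28 mm²), so the edge portions inside another operand are dropped and the merged outline is re-measured after clipping — boundary = 85.41 mm. Overall, the cross-section is a single solid region. Total boundary length (outer) = 85.41 mm.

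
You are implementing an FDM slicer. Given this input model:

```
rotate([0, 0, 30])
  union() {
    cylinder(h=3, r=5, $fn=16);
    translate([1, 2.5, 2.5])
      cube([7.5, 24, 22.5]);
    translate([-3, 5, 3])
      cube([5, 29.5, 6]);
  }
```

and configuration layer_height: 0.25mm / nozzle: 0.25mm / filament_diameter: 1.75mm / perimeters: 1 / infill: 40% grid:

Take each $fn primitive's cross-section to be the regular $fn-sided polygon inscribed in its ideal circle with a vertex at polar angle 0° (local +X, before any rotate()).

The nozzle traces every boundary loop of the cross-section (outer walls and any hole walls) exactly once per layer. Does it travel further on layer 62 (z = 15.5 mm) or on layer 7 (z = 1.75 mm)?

Layer 62 (z = 15.5): the cylinder is absent (z outside [0, 3]); the cube at (1, 2.5) is present — its section is the full 7.5×24 rectangle (perimeter 63.00 mm); the cube at (-3, 5) is not intersected at this z (z outside [3, 9]); Taking the union: only the 7.5×24 cube at (1, 2.5) is present, so the union is just that shape — boundary = 63.00 mm; (whole slice rotated 30° about Z — lengths, areas and connectivity unchanged). So its perimeter = 63.00 mm. Layer 7 (z = 1.75): the r=5 cylinder contributes a regular 16-gon of circumradius 5 (perimeter = 2·16·5.000·sin(180°/16) = 31.21 mm); the cube at (1, 2.5) is not intersected at this z (z outside [2.5, 25]); the cube at (-3, 5) does not reach this height (z outside [3, 9]); Merging all regions: only the r=5 cylinder is present, so the union is just that shape — boundary = 31.21 mm; (rotated 30° about Z; rotation is an isometry so areas/perimeters/island counts are preserved). So its perimeter = 31.21 mm. Layer 62 is larger (63.00 vs 31.21 mm).

layer 62 (z = 15.5 mm)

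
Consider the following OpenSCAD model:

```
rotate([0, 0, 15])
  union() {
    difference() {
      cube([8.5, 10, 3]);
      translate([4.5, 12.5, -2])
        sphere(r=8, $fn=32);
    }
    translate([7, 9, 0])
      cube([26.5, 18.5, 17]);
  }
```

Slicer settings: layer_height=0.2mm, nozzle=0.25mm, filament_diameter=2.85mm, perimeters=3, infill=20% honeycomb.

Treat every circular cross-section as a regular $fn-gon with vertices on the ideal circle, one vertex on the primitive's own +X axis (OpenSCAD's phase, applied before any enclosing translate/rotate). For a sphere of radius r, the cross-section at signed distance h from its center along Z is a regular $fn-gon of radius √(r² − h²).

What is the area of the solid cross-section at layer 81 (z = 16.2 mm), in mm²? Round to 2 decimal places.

At z = 16.2 mm: the cube does not reach this height (z outside [0, 3]); the sphere at (4.5, 12.5) does not reach this height (|z−center|=18.200 > r=8); Subtracting the remaining from the first: the first operand is absent here, so nothing remains; the 26.5×18.5 cube at (7, 9) contributes its full rectangle (area 490.25 mm²); Taking the union: only the 26.5×18.5 cube at (7, 9) is present, so the union is just that shape — area = 490.25 mm²; (whole slice rotated 15° about Z — lengths, areas and connectivity unchanged). Overall, the cross-section is a single solid region. Net area = 490.25 mm².

490.25 mm²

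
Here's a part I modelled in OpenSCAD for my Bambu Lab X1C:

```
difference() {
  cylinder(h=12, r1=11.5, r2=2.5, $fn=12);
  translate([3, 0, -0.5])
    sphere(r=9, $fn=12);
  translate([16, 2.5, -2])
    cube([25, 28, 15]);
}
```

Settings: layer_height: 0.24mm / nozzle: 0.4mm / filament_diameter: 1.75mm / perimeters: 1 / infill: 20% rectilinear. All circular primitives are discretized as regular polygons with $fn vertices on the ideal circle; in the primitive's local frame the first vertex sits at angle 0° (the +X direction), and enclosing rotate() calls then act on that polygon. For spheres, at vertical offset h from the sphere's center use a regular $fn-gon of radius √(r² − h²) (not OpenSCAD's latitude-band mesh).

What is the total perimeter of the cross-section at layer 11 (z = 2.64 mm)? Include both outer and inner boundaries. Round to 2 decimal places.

At z = 2.64 mm: the cone (r1=11.5→r2=2.5) has section circumradius 9.520 here — a regular 12-gon (perimeter = 2·12·9.520·sin(180°/12) = 59.13 mm); the sphere at (3, 0): section is a regular 12-gon, circumradius = √(r²−h²) = √(9²−3.14²) = 8.434 (perimeter = 2·12·8.434·sin(180°/12) = 52.39 mm); the cube at (16, 2.5) (footprint 25×28) is included at this height (perimeter 106.00 mm); After the difference (first − rest): starting from the cone, the r=9 sphere at (3, 0) partially overlaps it — only the 186.85 mm² overlap (of its 213.42 mm²) is removed, clipping the outline; the 25×28 cube at (16, 2.5) misses the remaining region (no effect) — boundary = 71.15 mm. Overall, the cross-section is a single solid region. Total boundary length (outer) = 71.15 mm.

71.15 mm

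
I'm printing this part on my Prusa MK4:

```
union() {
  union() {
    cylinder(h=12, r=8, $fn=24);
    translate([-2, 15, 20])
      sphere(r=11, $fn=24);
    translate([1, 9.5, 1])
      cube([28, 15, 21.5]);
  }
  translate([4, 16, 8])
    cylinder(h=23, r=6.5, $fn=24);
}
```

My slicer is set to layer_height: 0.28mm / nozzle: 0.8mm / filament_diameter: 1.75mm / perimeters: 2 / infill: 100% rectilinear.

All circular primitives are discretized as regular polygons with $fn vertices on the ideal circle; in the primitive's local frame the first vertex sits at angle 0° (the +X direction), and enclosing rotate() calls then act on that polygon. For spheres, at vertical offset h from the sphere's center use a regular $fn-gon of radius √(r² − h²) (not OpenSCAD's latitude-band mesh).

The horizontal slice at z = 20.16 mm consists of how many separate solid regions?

1

At z = 20.16 mm: the cylinder does not reach this height (z outside [0, 12]); the r=11 sphere at (-2, 15) contributes a regular 24-gon of circumradius √(11²−0.16²) = 10.999; the 28×15 cube at (1, 9.5) contributes its full rectangle; Taking the union: the regions partially overlap (shared area 101.18 mm²), so overlapping operands fuse into one piece — 1 connected region; the r=6.5 cylinder at (4, 16) gives a regular 24-gon of circumradius 6.5 (constant along its height); Combining (union): the r=6.5 cylinder at (4, 16) lies entirely inside that combined region, so the union is just that combined region — 1 connected region. The result has 1 disconnected region.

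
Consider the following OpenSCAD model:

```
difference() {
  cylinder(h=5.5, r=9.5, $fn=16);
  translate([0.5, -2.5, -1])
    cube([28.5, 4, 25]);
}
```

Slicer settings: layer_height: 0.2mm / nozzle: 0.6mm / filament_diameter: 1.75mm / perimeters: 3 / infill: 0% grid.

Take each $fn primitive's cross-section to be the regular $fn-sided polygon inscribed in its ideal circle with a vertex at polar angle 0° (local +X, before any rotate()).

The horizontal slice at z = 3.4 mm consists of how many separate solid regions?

1

At z = 3.4 mm: the cylinder: section is a regular 16-gon, circumradius r=9.5; the 28.5×4 cube at (0.5, -2.5) contributes its full rectangle; After the difference (first − rest): starting from the r=9.5 cylinder, the 28.5×4 cube at (0.5, -2.5) partially overlaps it — only the 35.15 mm² overlap (of its 114.00 mm²) is removed, clipping the outline — 1 connected region. The result has 1 disconnected region.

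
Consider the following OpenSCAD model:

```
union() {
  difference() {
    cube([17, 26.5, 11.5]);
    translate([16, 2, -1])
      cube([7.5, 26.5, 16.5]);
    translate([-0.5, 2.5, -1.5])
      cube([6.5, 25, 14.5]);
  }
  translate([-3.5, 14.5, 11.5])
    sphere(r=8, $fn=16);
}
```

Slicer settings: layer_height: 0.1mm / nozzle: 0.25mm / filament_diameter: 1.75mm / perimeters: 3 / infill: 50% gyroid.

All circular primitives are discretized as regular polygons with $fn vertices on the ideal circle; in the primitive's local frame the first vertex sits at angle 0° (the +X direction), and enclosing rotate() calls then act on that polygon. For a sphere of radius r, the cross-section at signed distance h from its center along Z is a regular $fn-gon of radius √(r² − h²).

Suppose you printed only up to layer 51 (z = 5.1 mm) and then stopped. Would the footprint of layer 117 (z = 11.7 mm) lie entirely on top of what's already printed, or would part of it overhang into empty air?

part overhangs

Compare the two slices. At z = 5.1: the cube is present — its section is the full 17×26.5 rectangle (area 450.50 mm²); the cube at (16, 2) is present — its section is the full 7.5×26.5 rectangle (area 198.75 mm²); the 6.5×25 cube at (-0.5, 2.5) contributes its full rectangle (area 162.50 mm²); Subtracting the remaining from the first: starting from the 17×26.5 cube (450.50 mm²), the 7.5×26.5 cube at (16, 2) partially overlaps it — only the 24.50 mm² overlap (of its 198.75 mm²) is removed, clipping the outline; the 6.5×25 cube at (-0.5, 2.5) partially overlaps it — only the 144.00 mm² overlap (of its 162.50 mm²) is removed, clipping the outline — area = 282.00 mm²; the sphere at (-3.5, 14.5): section is a regular 16-gon, circumradius = √(r²−h²) = √(8²−6.4²) = 4.800 (area = (16/2)·4.800²·sin(360°/16) = 70.54 mm²); Merging all regions: the 2 present regions are separate (no shared area or edge), so areas and boundary lengths simply add and each stays a separate island — area = 352.54 mm². At z = 11.7: the cube is not intersected at this z (z outside [0, 11.5]); the cube at (16, 2) is present — its section is the full 7.5×26.5 rectangle (area 198.75 mm²); the cube at (-0.5, 2.5) (footprint 6.5×25) is included at this height (area 162.50 mm²); After the difference (first − rest): the first operand is absent here, so nothing remains; the r=8 sphere at (-3.5, 14.5) slices to a regular 16-gon of circumradius 7.997 (√(r²−h²) with h=0.2 from center) (area = (16/2)·7.997²·sin(360°/16) = 195.81 mm²); Merging all regions: only the r=8 sphere at (-3.5, 14.5) is present, so the union is just that shape — area = 195.81 mm². Checking containment: at z = 11.7 the cross-section extends beyond the z = 5.1 cross-section by about 125.28 mm².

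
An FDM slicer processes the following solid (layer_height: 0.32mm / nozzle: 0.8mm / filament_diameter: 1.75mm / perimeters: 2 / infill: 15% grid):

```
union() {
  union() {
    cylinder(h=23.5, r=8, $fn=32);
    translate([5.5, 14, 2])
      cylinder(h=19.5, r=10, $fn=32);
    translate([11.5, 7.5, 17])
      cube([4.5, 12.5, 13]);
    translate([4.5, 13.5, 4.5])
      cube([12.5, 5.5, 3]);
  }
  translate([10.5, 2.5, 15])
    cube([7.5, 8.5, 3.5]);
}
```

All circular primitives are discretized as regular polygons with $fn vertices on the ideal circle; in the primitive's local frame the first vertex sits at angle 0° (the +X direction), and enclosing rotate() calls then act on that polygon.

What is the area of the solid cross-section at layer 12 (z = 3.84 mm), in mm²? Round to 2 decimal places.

At z = 3.84 mm: the r=8 cylinder gives a regular 32-gon of circumradius 8 (constant along its height) (area = (32/2)·8.000²·sin(360°/32) = 199.77 mm²); the r=10 cylinder at (5.5, 14) contributes a regular 32-gon of circumradius 10 (area = (32/2)·10.000²·sin(360°/32) = 312.14 mm²); the cube at (11.5, 7.5) does not reach this height (z outside [17, 30]); the cube at (4.5, 13.5) is not intersected at this z (z outside [4.5, 7.5]); Taking the union: the regions partially overlap — summed areas 511.92 mm² minus the doubly-counted overlap 19.10 mm² gives 492.82 mm² — area = 492.82 mm²; the cube at (10.5, 2.5) does not reach this height (z outside [15, 18.5]); Combining (union): only the result so far is present, so the union is just that shape — area = 492.82 mm². Overall, the cross-section is a single solid region. Net area = 492.82 mm².

492.82 mm²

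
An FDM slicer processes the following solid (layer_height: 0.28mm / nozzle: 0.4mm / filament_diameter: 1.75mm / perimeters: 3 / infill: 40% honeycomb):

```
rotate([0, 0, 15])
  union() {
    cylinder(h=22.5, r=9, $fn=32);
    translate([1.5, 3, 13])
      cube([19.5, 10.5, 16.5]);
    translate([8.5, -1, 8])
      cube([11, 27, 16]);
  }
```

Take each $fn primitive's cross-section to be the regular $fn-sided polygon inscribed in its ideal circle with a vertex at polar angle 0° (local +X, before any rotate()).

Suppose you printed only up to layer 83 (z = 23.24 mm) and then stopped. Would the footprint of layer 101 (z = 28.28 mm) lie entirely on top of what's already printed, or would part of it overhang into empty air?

Compare the two slices. At z = 23.24: the cylinder is absent (z outside [0, 22.5]); the 19.5×10.5 cube at (1.5, 3) contributes its full rectangle (area 204.75 mm²); the cube at (8.5, -1) is present — its section is the full 11×27 rectangle (area 297.00 mm²); Combining (union): the regions partially overlap — summed areas 501.75 mm² minus the doubly-counted overlap 115.50 mm² gives 386.25 mm² — area = 386.25 mm²; (whole slice rotated 15° about Z — lengths, areas and connectivity unchanged). At z = 28.28: the cylinder is absent (z outside [0, 22.5]); the cube at (1.5, 3) (footprint 19.5×10.5) is included at this height (area 204.75 mm²); the cube at (8.5, -1) is not intersected at this z (z outside [8, 24]); Merging all regions: only the 19.5×10.5 cube at (1.5, 3) is present, so the union is just that shape — area = 204.75 mm²; (rotated 15° about Z; rotation is an isometry so areas/perimeters/island counts are preserved). Checking containment: the cross-section at z = 28.28 is a subset of the cross-section at z = 23.24.

entirely on top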